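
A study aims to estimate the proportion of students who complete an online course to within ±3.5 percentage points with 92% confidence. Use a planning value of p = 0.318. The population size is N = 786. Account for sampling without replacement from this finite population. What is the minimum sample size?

For a proportion with margin E = 0.035 at 92% confidence, z = 1.751.
n = p̂(1−p̂)(z/E)² = 0.318 × 0.682 × (1.751/0.035)² = 542.81 — call this n₀.
Finite-population correction with N = 786: n = n₀ / (1 + (n₀−1)/N) = 542.81 / 1.689 = 321.38
Round up: n = 322.

n = 322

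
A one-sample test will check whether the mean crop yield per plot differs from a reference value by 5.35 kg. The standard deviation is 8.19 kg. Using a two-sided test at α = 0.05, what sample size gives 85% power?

For a one-sample z-test, n = ((z_{α/2} + z_β)·σ/δ)².
z_{α/2} = 1.960 (two-sided α = 0.05); z_β = 1.036 (power 85% → β = 0.15).
n = (2.996 × 8.19 / 5.35)² = 21.04
Round up: n = 22.

n = 22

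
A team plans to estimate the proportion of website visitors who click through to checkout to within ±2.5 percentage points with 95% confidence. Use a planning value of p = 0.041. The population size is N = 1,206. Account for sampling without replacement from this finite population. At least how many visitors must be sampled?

For a proportion with margin E = 0.025 at 95% confidence, z = 1.960.
n = p̂(1−p̂)(z/E)² = 0.041 × 0.959 × (1.960/0.025)² = 241.68 — call this n₀.
Finite-population correction with N = 1,206: n = n₀ / (1 + (n₀−1)/N) = 241.68 / 1.2 = 201.40
Round up: n = 202.

202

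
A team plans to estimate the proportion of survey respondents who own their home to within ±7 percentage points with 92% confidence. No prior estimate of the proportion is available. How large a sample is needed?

n = 157

For a proportion with margin E = 0.07 at 92% confidence, z = 1.751.
With no prior estimate, use p = 0.5, which maximizes p(1−p) at 0.25.
n = 0.25 × (z/E)² = 0.25 × (1.751/0.07)² = 156.43
Round up: n = 157.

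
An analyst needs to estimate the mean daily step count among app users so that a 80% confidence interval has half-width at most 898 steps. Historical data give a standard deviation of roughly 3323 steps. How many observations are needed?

23

For a mean, the margin of error is E = z·σ/√n, so n = (zσ/E)².
At 80% confidence, z = 1.282.
n = (1.282 × 3323 / 898)² = 22.51
Round up: n = 23.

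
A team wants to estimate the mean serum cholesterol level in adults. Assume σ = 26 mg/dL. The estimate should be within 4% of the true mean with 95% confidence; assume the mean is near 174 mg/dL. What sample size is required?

54

For a mean, the margin of error is E = z·σ/√n, so n = (zσ/E)².
At 95% confidence, z = 1.960.
E = 4% of 174 = 6.96 mg/dL.
n = (1.960 × 26 / 6.96)² = 53.61
Round up: n = 54.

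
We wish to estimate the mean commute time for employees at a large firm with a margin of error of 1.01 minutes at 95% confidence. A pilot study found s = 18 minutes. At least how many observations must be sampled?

For a mean, the margin of error is E = z·σ/√n, so n = (zσ/E)².
At 95% confidence, z = 1.960.
n = (1.960 × 18 / 1.01)² = 1220.15
Round up: n = 1221.

n = 1221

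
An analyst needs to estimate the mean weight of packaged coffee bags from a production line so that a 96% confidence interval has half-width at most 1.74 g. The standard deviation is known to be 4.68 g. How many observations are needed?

For a mean, the margin of error is E = z·σ/√n, so n = (zσ/E)².
At 96% confidence, z = 2.054.
n = (2.054 × 4.68 / 1.74)² = 30.52
Round up: n = 31.

31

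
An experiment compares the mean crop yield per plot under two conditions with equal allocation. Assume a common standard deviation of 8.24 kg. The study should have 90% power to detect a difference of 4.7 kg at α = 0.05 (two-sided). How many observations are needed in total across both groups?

For two equal groups, n per group = 2·((z_{α/2} + z_β)·σ/δ)².
z_{α/2} = 1.960; z_β = 1.282 (power 90%).
n = 2 × (3.242 × 8.24 / 4.7)² = 2 × 32.31 = 64.62
Round up: n = 65 per group.
Total across both groups: 2 × 65 = 130.

130 total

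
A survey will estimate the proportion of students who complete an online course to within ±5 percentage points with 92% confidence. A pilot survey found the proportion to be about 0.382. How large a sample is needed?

For a proportion with margin E = 0.05 at 92% confidence, z = 1.751.
n = p̂(1−p̂)(z/E)² = 0.382 × 0.618 × (1.751/0.05)² = 289.52
Round up: n = 290.

290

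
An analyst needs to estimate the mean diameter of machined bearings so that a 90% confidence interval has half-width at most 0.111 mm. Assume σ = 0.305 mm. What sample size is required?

For a mean, the margin of error is E = z·σ/√n, so n = (zσ/E)².
At 90% confidence, z = 1.645.
n = (1.645 × 0.305 / 0.111)² = 20.43
Round up: n = 21.

21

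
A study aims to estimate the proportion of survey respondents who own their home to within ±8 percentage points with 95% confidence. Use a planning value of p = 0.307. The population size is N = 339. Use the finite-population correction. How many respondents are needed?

93

For a proportion with margin E = 0.08 at 95% confidence, z = 1.960.
n = p̂(1−p̂)(z/E)² = 0.307 × 0.693 × (1.960/0.08)² = 127.70 — call this n₀.
Finite-population correction with N = 339: n = n₀ / (1 + (n₀−1)/N) = 127.70 / 1.374 = 92.94
Round up: n = 93.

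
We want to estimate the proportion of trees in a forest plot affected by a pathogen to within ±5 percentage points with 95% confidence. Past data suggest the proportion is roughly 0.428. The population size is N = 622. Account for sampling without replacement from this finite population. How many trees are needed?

For a proportion with margin E = 0.05 at 95% confidence, z = 1.960.
n = p̂(1−p̂)(z/E)² = 0.428 × 0.572 × (1.960/0.05)² = 376.19 — call this n₀.
Finite-population correction with N = 622: n = n₀ / (1 + (n₀−1)/N) = 376.19 / 1.603 = 234.68
Round up: n = 235.

235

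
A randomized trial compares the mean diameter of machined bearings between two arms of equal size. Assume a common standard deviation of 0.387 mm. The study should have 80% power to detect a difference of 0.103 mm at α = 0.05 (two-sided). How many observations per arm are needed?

For two equal groups, n per group = 2·((z_{α/2} + z_β)·σ/δ)².
z_{α/2} = 1.960; z_β = 0.842 (power 80%).
n = 2 × (2.802 × 0.387 / 0.103)² = 2 × 110.84 = 221.68
Round up: n = 222 per group.

222 per group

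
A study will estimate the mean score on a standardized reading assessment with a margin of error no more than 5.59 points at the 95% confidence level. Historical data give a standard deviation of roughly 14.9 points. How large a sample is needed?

28

For a mean, the margin of error is E = z·σ/√n, so n = (zσ/E)².
At 95% confidence, z = 1.960.
n = (1.960 × 14.9 / 5.59)² = 27.29
Round up: n = 28.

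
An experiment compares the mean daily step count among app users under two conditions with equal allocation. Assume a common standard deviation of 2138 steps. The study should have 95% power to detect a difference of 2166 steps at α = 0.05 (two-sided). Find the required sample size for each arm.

For two equal groups, n per group = 2·((z_{α/2} + z_β)·σ/δ)².
z_{α/2} = 1.960; z_β = 1.645 (power 95%).
n = 2 × (3.605 × 2138 / 2166)² = 2 × 12.66 = 25.32
Round up: n = 26 per group.

26 per group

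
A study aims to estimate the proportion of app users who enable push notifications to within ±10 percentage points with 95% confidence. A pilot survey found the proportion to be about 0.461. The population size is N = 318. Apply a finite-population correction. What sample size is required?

74

For a proportion with margin E = 0.1 at 95% confidence, z = 1.960.
n = p̂(1−p̂)(z/E)² = 0.461 × 0.539 × (1.960/0.1)² = 95.46 — call this n₀.
Finite-population correction with N = 318: n = n₀ / (1 + (n₀−1)/N) = 95.46 / 1.297 = 73.60
Round up: n = 74.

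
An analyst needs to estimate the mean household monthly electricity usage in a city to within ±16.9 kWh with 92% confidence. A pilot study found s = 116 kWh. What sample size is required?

For a mean, the margin of error is E = z·σ/√n, so n = (zσ/E)².
At 92% confidence, z = 1.751.
n = (1.751 × 116 / 16.9)² = 144.45
Round up: n = 145.

145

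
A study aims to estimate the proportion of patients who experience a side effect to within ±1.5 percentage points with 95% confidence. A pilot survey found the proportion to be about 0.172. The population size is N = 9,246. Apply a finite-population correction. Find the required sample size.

For a proportion with margin E = 0.015 at 95% confidence, z = 1.960.
n = p̂(1−p̂)(z/E)² = 0.172 × 0.828 × (1.960/0.015)² = 2431.58 — call this n₀.
Finite-population correction with N = 9,246: n = n₀ / (1 + (n₀−1)/N) = 2431.58 / 1.263 = 1925.24
Round up: n = 1926.

n = 1926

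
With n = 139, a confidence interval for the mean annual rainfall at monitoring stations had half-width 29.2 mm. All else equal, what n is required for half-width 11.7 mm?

Margin of error scales as 1/√n, so n₂ = n₁·(E₁/E₂)².
n₂ = 139 × (29.2/11.7)² = 139 × 6.229 = 865.83
Round up: n₂ = 866.

866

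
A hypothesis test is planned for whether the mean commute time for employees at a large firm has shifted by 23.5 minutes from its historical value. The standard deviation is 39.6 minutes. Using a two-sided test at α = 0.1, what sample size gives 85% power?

21

For a one-sample z-test, n = ((z_{α/2} + z_β)·σ/δ)².
z_{α/2} = 1.645 (two-sided α = 0.1); z_β = 1.036 (power 85% → β = 0.15).
n = (2.681 × 39.6 / 23.5)² = 20.41
Round up: n = 21.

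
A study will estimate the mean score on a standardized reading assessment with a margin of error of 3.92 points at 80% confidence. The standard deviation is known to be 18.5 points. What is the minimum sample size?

For a mean, the margin of error is E = z·σ/√n, so n = (zσ/E)².
At 80% confidence, z = 1.282.
n = (1.282 × 18.5 / 3.92)² = 36.61
Round up: n = 37.

37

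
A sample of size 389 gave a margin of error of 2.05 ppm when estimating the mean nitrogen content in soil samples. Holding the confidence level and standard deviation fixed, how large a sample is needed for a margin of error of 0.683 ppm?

Margin of error scales as 1/√n, so n₂ = n₁·(E₁/E₂)².
n₂ = 389 × (2.05/0.683)² = 389 × 9.009 = 3504.50
Round up: n₂ = 3505.

3505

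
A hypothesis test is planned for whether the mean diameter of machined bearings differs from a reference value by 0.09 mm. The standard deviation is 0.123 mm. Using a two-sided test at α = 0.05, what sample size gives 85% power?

For a one-sample z-test, n = ((z_{α/2} + z_β)·σ/δ)².
z_{α/2} = 1.960 (two-sided α = 0.05); z_β = 1.036 (power 85% → β = 0.15).
n = (2.996 × 0.123 / 0.09)² = 16.77
Round up: n = 17.

n = 17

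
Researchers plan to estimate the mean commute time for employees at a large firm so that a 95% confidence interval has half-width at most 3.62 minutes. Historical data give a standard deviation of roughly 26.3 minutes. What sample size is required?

For a mean, the margin of error is E = z·σ/√n, so n = (zσ/E)².
At 95% confidence, z = 1.960.
n = (1.960 × 26.3 / 3.62)² = 202.77
Round up: n = 203.

n = 203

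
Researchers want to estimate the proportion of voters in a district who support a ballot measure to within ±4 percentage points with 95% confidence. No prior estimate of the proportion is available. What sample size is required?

n = 601

For a proportion with margin E = 0.04 at 95% confidence, z = 1.960.
With no prior estimate, use p = 0.5, which maximizes p(1−p) at 0.25.
n = 0.25 × (z/E)² = 0.25 × (1.960/0.04)² = 600.25
Round up: n = 601.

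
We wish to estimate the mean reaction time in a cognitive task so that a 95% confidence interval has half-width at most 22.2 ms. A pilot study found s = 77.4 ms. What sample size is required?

47

For a mean, the margin of error is E = z·σ/√n, so n = (zσ/E)².
At 95% confidence, z = 1.960.
n = (1.960 × 77.4 / 22.2)² = 46.70
Round up: n = 47.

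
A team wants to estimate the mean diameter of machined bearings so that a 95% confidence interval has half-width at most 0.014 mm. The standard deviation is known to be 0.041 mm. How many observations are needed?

33

For a mean, the margin of error is E = z·σ/√n, so n = (zσ/E)².
At 95% confidence, z = 1.960.
n = (1.960 × 0.041 / 0.014)² = 32.95
Round up: n = 33.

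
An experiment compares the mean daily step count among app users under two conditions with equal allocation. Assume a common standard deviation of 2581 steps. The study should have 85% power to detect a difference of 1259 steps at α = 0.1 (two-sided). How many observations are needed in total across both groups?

For two equal groups, n per group = 2·((z_{α/2} + z_β)·σ/δ)².
z_{α/2} = 1.645; z_β = 1.036 (power 85%).
n = 2 × (2.681 × 2581 / 1259)² = 2 × 30.21 = 60.42
Round up: n = 61 per group.
Total across both groups: 2 × 61 = 122.

122 total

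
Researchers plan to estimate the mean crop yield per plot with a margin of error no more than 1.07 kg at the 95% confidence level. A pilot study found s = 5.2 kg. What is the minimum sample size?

For a mean, the margin of error is E = z·σ/√n, so n = (zσ/E)².
At 95% confidence, z = 1.960.
n = (1.960 × 5.2 / 1.07)² = 90.73
Round up: n = 91.

91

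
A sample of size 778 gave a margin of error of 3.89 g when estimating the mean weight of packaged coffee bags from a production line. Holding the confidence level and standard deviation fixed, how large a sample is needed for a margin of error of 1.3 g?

Margin of error scales as 1/√n, so n₂ = n₁·(E₁/E₂)².
n₂ = 778 × (3.89/1.3)² = 778 × 8.954 = 6966.21
Round up: n₂ = 6967.

n = 6967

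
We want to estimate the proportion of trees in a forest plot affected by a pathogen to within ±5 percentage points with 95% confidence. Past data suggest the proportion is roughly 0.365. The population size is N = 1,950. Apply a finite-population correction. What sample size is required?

302

For a proportion with margin E = 0.05 at 95% confidence, z = 1.960.
n = p̂(1−p̂)(z/E)² = 0.365 × 0.635 × (1.960/0.05)² = 356.15 — call this n₀.
Finite-population correction with N = 1,950: n = n₀ / (1 + (n₀−1)/N) = 356.15 / 1.182 = 301.31
Round up: n = 302.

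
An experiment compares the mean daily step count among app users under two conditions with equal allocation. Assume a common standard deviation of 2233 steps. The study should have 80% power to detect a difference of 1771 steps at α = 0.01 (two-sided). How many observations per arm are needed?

38 per group

For two equal groups, n per group = 2·((z_{α/2} + z_β)·σ/δ)².
z_{α/2} = 2.576; z_β = 0.842 (power 80%).
n = 2 × (3.418 × 2233 / 1771)² = 2 × 18.57 = 37.14
Round up: n = 38 per group.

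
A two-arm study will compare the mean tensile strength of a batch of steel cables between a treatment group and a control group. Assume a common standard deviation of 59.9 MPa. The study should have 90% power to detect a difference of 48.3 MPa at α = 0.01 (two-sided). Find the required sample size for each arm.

46 per group

For two equal groups, n per group = 2·((z_{α/2} + z_β)·σ/δ)².
z_{α/2} = 2.576; z_β = 1.282 (power 90%).
n = 2 × (3.858 × 59.9 / 48.3)² = 2 × 22.89 = 45.78
Round up: n = 46 per group.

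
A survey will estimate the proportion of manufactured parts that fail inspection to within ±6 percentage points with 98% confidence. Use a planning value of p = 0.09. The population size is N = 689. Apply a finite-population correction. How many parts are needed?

n = 105

For a proportion with margin E = 0.06 at 98% confidence, z = 2.326.
n = p̂(1−p̂)(z/E)² = 0.09 × 0.91 × (2.326/0.06)² = 123.08 — call this n₀.
Finite-population correction with N = 689: n = n₀ / (1 + (n₀−1)/N) = 123.08 / 1.177 = 104.57
Round up: n = 105.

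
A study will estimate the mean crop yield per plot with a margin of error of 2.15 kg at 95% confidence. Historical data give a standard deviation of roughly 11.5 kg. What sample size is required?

n = 110

For a mean, the margin of error is E = z·σ/√n, so n = (zσ/E)².
At 95% confidence, z = 1.960.
n = (1.960 × 11.5 / 2.15)² = 109.91
Round up: n = 110.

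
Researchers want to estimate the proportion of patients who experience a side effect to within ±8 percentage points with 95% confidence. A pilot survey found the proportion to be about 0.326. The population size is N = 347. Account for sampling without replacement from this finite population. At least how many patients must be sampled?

For a proportion with margin E = 0.08 at 95% confidence, z = 1.960.
n = p̂(1−p̂)(z/E)² = 0.326 × 0.674 × (1.960/0.08)² = 131.89 — call this n₀.
Finite-population correction with N = 347: n = n₀ / (1 + (n₀−1)/N) = 131.89 / 1.377 = 95.78
Round up: n = 96.

96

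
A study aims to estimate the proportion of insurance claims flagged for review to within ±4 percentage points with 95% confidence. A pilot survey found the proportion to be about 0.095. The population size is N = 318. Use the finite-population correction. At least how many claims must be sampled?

For a proportion with margin E = 0.04 at 95% confidence, z = 1.960.
n = p̂(1−p̂)(z/E)² = 0.095 × 0.905 × (1.960/0.04)² = 206.43 — call this n₀.
Finite-population correction with N = 318: n = n₀ / (1 + (n₀−1)/N) = 206.43 / 1.646 = 125.41
Round up: n = 126.

126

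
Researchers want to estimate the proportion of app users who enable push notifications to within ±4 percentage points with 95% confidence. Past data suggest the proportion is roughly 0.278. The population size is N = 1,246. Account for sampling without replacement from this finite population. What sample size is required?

348

For a proportion with margin E = 0.04 at 95% confidence, z = 1.960.
n = p̂(1−p̂)(z/E)² = 0.278 × 0.722 × (1.960/0.04)² = 481.92 — call this n₀.
Finite-population correction with N = 1,246: n = n₀ / (1 + (n₀−1)/N) = 481.92 / 1.386 = 347.71
Round up: n = 348.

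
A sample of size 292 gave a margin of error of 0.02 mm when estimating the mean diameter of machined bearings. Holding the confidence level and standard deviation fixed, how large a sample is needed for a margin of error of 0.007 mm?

Margin of error scales as 1/√n, so n₂ = n₁·(E₁/E₂)².
n₂ = 292 × (0.02/0.007)² = 292 × 8.163 = 2383.60
Round up: n₂ = 2384.

n = 2384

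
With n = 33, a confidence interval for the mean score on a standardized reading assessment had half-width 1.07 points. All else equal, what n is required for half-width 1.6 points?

Margin of error scales as 1/√n, so n₂ = n₁·(E₁/E₂)².
n₂ = 33 × (1.07/1.6)² = 33 × 0.4472 = 14.76
Round up: n₂ = 15.

15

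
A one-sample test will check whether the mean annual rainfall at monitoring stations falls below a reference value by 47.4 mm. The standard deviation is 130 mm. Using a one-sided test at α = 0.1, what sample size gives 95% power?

65

For a one-sample z-test, n = ((z_α + z_β)·σ/δ)².
z_α = 1.282 (one-sided α = 0.1); z_β = 1.645 (power 95% → β = 0.05).
n = (2.927 × 130 / 47.4)² = 64.44
Round up: n = 65.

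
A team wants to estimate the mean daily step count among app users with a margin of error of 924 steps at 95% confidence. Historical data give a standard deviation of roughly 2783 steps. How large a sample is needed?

35

For a mean, the margin of error is E = z·σ/√n, so n = (zσ/E)².
At 95% confidence, z = 1.960.
n = (1.960 × 2783 / 924)² = 34.85
Round up: n = 35.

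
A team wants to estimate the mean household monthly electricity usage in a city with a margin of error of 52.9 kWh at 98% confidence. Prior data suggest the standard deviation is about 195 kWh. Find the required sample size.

74

For a mean, the margin of error is E = z·σ/√n, so n = (zσ/E)².
At 98% confidence, z = 2.326.
n = (2.326 × 195 / 52.9)² = 73.52
Round up: n = 74.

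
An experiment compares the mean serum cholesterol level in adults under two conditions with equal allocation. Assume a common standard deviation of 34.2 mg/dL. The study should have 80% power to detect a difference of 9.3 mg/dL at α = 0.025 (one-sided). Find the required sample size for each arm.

For two equal groups, n per group = 2·((z_α + z_β)·σ/δ)².
z_α = 1.960; z_β = 0.842 (power 80%).
n = 2 × (2.802 × 34.2 / 9.3)² = 2 × 106.18 = 212.36
Round up: n = 213 per group.

213 per group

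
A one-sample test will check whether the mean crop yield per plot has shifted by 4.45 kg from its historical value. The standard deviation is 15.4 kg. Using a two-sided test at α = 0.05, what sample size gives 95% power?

For a one-sample z-test, n = ((z_{α/2} + z_β)·σ/δ)².
z_{α/2} = 1.960 (two-sided α = 0.05); z_β = 1.645 (power 95% → β = 0.05).
n = (3.605 × 15.4 / 4.45)² = 155.64
Round up: n = 156.

156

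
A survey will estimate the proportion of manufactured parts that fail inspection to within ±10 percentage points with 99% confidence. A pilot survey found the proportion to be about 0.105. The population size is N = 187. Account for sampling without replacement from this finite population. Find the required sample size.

For a proportion with margin E = 0.1 at 99% confidence, z = 2.576.
n = p̂(1−p̂)(z/E)² = 0.105 × 0.895 × (2.576/0.1)² = 62.36 — call this n₀.
Finite-population correction with N = 187: n = n₀ / (1 + (n₀−1)/N) = 62.36 / 1.328 = 46.96
Round up: n = 47.

n = 47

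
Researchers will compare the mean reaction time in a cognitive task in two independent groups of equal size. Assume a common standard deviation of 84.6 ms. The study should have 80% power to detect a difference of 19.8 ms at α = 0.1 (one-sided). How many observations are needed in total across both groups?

330 total

For two equal groups, n per group = 2·((z_α + z_β)·σ/δ)².
z_α = 1.282; z_β = 0.842 (power 80%).
n = 2 × (2.124 × 84.6 / 19.8)² = 2 × 82.36 = 164.72
Round up: n = 165 per group.
Total across both groups: 2 × 165 = 330.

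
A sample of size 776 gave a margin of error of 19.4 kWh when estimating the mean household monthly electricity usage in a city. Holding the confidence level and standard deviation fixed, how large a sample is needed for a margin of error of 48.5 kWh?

n = 125

Margin of error scales as 1/√n, so n₂ = n₁·(E₁/E₂)².
n₂ = 776 × (19.4/48.5)² = 776 × 0.16 = 124.16
Round up: n₂ = 125.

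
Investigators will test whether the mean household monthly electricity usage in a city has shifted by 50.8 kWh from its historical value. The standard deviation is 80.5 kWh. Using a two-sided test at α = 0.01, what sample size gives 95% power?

For a one-sample z-test, n = ((z_{α/2} + z_β)·σ/δ)².
z_{α/2} = 2.576 (two-sided α = 0.01); z_β = 1.645 (power 95% → β = 0.05).
n = (4.221 × 80.5 / 50.8)² = 44.74
Round up: n = 45.

45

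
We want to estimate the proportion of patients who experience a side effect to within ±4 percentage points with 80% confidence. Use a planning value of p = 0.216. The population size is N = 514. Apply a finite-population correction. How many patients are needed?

131

For a proportion with margin E = 0.04 at 80% confidence, z = 1.282.
n = p̂(1−p̂)(z/E)² = 0.216 × 0.784 × (1.282/0.04)² = 173.95 — call this n₀.
Finite-population correction with N = 514: n = n₀ / (1 + (n₀−1)/N) = 173.95 / 1.336 = 130.20
Round up: n = 131.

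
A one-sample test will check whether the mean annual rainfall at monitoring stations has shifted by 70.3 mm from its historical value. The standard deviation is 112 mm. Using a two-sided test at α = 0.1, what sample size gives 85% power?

19

For a one-sample z-test, n = ((z_{α/2} + z_β)·σ/δ)².
z_{α/2} = 1.645 (two-sided α = 0.1); z_β = 1.036 (power 85% → β = 0.15).
n = (2.681 × 112 / 70.3)² = 18.24
Round up: n = 19.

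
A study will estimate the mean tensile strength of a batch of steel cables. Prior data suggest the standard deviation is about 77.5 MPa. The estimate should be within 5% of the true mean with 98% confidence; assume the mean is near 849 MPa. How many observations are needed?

For a mean, the margin of error is E = z·σ/√n, so n = (zσ/E)².
At 98% confidence, z = 2.326.
E = 5% of 849 = 42.45 MPa.
n = (2.326 × 77.5 / 42.45)² = 18.03
Round up: n = 19.

19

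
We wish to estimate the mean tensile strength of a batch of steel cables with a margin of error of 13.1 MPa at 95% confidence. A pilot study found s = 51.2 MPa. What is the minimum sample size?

59

For a mean, the margin of error is E = z·σ/√n, so n = (zσ/E)².
At 95% confidence, z = 1.960.
n = (1.960 × 51.2 / 13.1)² = 58.68
Round up: n = 59.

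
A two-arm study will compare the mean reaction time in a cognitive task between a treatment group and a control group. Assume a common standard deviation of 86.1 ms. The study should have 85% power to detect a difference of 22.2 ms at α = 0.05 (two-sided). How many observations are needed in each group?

271 per group

For two equal groups, n per group = 2·((z_{α/2} + z_β)·σ/δ)².
z_{α/2} = 1.960; z_β = 1.036 (power 85%).
n = 2 × (2.996 × 86.1 / 22.2)² = 2 × 135.02 = 270.04
Round up: n = 271 per group.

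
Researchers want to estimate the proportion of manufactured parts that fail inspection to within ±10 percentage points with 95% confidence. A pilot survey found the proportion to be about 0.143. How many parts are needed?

For a proportion with margin E = 0.1 at 95% confidence, z = 1.960.
n = p̂(1−p̂)(z/E)² = 0.143 × 0.857 × (1.960/0.1)² = 47.08
Round up: n = 48.

n = 48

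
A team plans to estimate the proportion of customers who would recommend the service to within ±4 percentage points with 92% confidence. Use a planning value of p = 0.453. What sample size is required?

For a proportion with margin E = 0.04 at 92% confidence, z = 1.751.
n = p̂(1−p̂)(z/E)² = 0.453 × 0.547 × (1.751/0.04)² = 474.83
Round up: n = 475.

475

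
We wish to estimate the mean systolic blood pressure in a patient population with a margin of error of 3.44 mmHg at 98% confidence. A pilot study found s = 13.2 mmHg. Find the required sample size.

For a mean, the margin of error is E = z·σ/√n, so n = (zσ/E)².
At 98% confidence, z = 2.326.
n = (2.326 × 13.2 / 3.44)² = 79.66
Round up: n = 80.

80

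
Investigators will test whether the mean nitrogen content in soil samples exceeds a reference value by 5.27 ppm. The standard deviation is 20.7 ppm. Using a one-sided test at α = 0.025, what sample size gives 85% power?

139

For a one-sample z-test, n = ((z_α + z_β)·σ/δ)².
z_α = 1.960 (one-sided α = 0.025); z_β = 1.036 (power 85% → β = 0.15).
n = (2.996 × 20.7 / 5.27)² = 138.49
Round up: n = 139.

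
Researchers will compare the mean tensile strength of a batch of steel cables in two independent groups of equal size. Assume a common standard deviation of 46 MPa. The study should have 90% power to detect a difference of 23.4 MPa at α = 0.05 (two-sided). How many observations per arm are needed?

82 per group

For two equal groups, n per group = 2·((z_{α/2} + z_β)·σ/δ)².
z_{α/2} = 1.960; z_β = 1.282 (power 90%).
n = 2 × (3.242 × 46 / 23.4)² = 2 × 40.62 = 81.24
Round up: n = 82 per group.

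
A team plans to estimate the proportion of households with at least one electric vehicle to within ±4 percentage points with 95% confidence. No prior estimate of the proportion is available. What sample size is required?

For a proportion with margin E = 0.04 at 95% confidence, z = 1.960.
With no prior estimate, use p = 0.5, which maximizes p(1−p) at 0.25.
n = 0.25 × (z/E)² = 0.25 × (1.960/0.04)² = 600.25
Round up: n = 601.

n = 601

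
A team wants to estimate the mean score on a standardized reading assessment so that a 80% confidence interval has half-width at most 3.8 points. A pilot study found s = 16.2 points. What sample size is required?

30

For a mean, the margin of error is E = z·σ/√n, so n = (zσ/E)².
At 80% confidence, z = 1.282.
n = (1.282 × 16.2 / 3.8)² = 29.87
Round up: n = 30.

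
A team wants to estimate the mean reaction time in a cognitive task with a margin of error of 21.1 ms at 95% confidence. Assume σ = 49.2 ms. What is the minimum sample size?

21

For a mean, the margin of error is E = z·σ/√n, so n = (zσ/E)².
At 95% confidence, z = 1.960.
n = (1.960 × 49.2 / 21.1)² = 20.89
Round up: n = 21.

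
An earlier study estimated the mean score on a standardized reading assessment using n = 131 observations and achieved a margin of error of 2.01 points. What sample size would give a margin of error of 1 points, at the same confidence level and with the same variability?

Margin of error scales as 1/√n, so n₂ = n₁·(E₁/E₂)².
n₂ = 131 × (2.01/1)² = 131 × 4.04 = 529.24
Round up: n₂ = 530.

530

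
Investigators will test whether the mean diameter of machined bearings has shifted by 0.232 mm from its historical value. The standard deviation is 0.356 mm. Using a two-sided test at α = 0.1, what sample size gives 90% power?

21

For a one-sample z-test, n = ((z_{α/2} + z_β)·σ/δ)².
z_{α/2} = 1.645 (two-sided α = 0.1); z_β = 1.282 (power 90% → β = 0.1).
n = (2.927 × 0.356 / 0.232)² = 20.17
Round up: n = 21.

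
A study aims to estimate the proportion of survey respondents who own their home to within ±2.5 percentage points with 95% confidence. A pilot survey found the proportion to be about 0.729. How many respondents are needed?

1215

For a proportion with margin E = 0.025 at 95% confidence, z = 1.960.
n = p̂(1−p̂)(z/E)² = 0.729 × 0.271 × (1.960/0.025)² = 1214.31
Round up: n = 1215.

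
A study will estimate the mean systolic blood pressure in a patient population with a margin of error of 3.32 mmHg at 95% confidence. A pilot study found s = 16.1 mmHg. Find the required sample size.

For a mean, the margin of error is E = z·σ/√n, so n = (zσ/E)².
At 95% confidence, z = 1.960.
n = (1.960 × 16.1 / 3.32)² = 90.34
Round up: n = 91.

n = 91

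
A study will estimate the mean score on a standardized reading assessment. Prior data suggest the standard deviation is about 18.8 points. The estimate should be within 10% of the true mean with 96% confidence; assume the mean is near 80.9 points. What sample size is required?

For a mean, the margin of error is E = z·σ/√n, so n = (zσ/E)².
At 96% confidence, z = 2.054.
E = 10% of 80.9 = 8.09 points.
n = (2.054 × 18.8 / 8.09)² = 22.78
Round up: n = 23.

23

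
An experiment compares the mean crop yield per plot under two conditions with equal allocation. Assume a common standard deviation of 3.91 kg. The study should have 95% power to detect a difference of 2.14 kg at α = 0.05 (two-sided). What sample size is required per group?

87 per group

For two equal groups, n per group = 2·((z_{α/2} + z_β)·σ/δ)².
z_{α/2} = 1.960; z_β = 1.645 (power 95%).
n = 2 × (3.605 × 3.91 / 2.14)² = 2 × 43.38 = 86.76
Round up: n = 87 per group.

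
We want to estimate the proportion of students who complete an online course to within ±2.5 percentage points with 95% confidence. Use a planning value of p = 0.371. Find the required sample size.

1435

For a proportion with margin E = 0.025 at 95% confidence, z = 1.960.
n = p̂(1−p̂)(z/E)² = 0.371 × 0.629 × (1.960/0.025)² = 1434.36
Round up: n = 1435.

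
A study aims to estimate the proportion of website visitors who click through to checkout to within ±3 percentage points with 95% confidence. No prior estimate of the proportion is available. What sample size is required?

For a proportion with margin E = 0.03 at 95% confidence, z = 1.960.
With no prior estimate, use p = 0.5, which maximizes p(1−p) at 0.25.
n = 0.25 × (z/E)² = 0.25 × (1.960/0.03)² = 1067.11
Round up: n = 1068.

n = 1068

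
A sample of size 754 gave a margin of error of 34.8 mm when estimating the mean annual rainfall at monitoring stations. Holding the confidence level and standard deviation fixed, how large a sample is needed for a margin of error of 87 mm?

121

Margin of error scales as 1/√n, so n₂ = n₁·(E₁/E₂)².
n₂ = 754 × (34.8/87)² = 754 × 0.16 = 120.64
Round up: n₂ = 121.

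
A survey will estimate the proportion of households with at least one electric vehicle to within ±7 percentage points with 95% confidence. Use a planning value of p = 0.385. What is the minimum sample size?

n = 186

For a proportion with margin E = 0.07 at 95% confidence, z = 1.960.
n = p̂(1−p̂)(z/E)² = 0.385 × 0.615 × (1.960/0.07)² = 185.63
Round up: n = 186.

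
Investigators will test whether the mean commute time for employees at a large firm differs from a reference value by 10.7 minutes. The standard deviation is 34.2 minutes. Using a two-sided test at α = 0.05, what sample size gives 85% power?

92

For a one-sample z-test, n = ((z_{α/2} + z_β)·σ/δ)².
z_{α/2} = 1.960 (two-sided α = 0.05); z_β = 1.036 (power 85% → β = 0.15).
n = (2.996 × 34.2 / 10.7)² = 91.70
Round up: n = 92.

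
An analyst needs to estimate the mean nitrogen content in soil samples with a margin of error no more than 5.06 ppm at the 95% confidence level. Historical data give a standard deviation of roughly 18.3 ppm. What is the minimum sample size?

For a mean, the margin of error is E = z·σ/√n, so n = (zσ/E)².
At 95% confidence, z = 1.960.
n = (1.960 × 18.3 / 5.06)² = 50.25
Round up: n = 51.

51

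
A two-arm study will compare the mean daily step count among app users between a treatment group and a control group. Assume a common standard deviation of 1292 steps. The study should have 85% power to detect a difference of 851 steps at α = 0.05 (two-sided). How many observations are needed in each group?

42 per group

For two equal groups, n per group = 2·((z_{α/2} + z_β)·σ/δ)².
z_{α/2} = 1.960; z_β = 1.036 (power 85%).
n = 2 × (2.996 × 1292 / 851)² = 2 × 20.69 = 41.38
Round up: n = 42 per group.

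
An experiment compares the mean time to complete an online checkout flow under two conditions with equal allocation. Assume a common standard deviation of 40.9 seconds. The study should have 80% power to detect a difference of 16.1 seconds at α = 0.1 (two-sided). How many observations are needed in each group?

For two equal groups, n per group = 2·((z_{α/2} + z_β)·σ/δ)².
z_{α/2} = 1.645; z_β = 0.842 (power 80%).
n = 2 × (2.487 × 40.9 / 16.1)² = 2 × 39.92 = 79.84
Round up: n = 80 per group.

80 per group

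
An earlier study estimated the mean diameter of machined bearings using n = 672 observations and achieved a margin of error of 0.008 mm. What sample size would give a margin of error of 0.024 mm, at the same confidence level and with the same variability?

n = 75

Margin of error scales as 1/√n, so n₂ = n₁·(E₁/E₂)².
n₂ = 672 × (0.008/0.024)² = 672 × 0.1111 = 74.66
Round up: n₂ = 75.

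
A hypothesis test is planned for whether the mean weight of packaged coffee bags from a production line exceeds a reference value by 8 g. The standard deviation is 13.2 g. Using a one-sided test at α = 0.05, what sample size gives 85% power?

n = 20

For a one-sample z-test, n = ((z_α + z_β)·σ/δ)².
z_α = 1.645 (one-sided α = 0.05); z_β = 1.036 (power 85% → β = 0.15).
n = (2.681 × 13.2 / 8)² = 19.57
Round up: n = 20.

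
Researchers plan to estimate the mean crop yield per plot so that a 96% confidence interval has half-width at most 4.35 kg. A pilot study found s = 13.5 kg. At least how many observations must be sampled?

For a mean, the margin of error is E = z·σ/√n, so n = (zσ/E)².
At 96% confidence, z = 2.054.
n = (2.054 × 13.5 / 4.35)² = 40.63
Round up: n = 41.

41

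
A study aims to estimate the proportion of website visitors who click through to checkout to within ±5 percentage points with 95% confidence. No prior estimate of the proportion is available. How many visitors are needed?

For a proportion with margin E = 0.05 at 95% confidence, z = 1.960.
With no prior estimate, use p = 0.5, which maximizes p(1−p) at 0.25.
n = 0.25 × (z/E)² = 0.25 × (1.960/0.05)² = 384.16
Round up: n = 385.

385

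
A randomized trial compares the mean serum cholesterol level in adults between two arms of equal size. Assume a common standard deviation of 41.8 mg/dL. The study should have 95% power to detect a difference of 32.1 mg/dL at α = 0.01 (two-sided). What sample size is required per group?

61 per group

For two equal groups, n per group = 2·((z_{α/2} + z_β)·σ/δ)².
z_{α/2} = 2.576; z_β = 1.645 (power 95%).
n = 2 × (4.221 × 41.8 / 32.1)² = 2 × 30.21 = 60.42
Round up: n = 61 per group.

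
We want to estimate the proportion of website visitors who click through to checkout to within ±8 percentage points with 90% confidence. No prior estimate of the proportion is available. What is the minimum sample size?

106

For a proportion with margin E = 0.08 at 90% confidence, z = 1.645.
With no prior estimate, use p = 0.5, which maximizes p(1−p) at 0.25.
n = 0.25 × (z/E)² = 0.25 × (1.645/0.08)² = 105.70
Round up: n = 106.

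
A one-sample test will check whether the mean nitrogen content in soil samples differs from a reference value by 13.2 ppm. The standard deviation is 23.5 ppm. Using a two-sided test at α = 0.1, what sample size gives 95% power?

35

For a one-sample z-test, n = ((z_{α/2} + z_β)·σ/δ)².
z_{α/2} = 1.645 (two-sided α = 0.1); z_β = 1.645 (power 95% → β = 0.05).
n = (3.290 × 23.5 / 13.2)² = 34.31
Round up: n = 35.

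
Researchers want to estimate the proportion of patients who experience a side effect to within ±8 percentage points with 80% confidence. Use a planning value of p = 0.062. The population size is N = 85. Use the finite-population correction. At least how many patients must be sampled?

13

For a proportion with margin E = 0.08 at 80% confidence, z = 1.282.
n = p̂(1−p̂)(z/E)² = 0.062 × 0.938 × (1.282/0.08)² = 14.93 — call this n₀.
Finite-population correction with N = 85: n = n₀ / (1 + (n₀−1)/N) = 14.93 / 1.164 = 12.83
Round up: n = 13.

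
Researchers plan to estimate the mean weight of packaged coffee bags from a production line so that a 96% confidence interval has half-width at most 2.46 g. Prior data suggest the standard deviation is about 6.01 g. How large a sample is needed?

26

For a mean, the margin of error is E = z·σ/√n, so n = (zσ/E)².
At 96% confidence, z = 2.054.
n = (2.054 × 6.01 / 2.46)² = 25.18
Round up: n = 26.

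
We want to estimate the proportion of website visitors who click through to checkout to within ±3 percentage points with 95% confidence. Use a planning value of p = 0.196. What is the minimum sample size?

For a proportion with margin E = 0.03 at 95% confidence, z = 1.960.
n = p̂(1−p̂)(z/E)² = 0.196 × 0.804 × (1.960/0.03)² = 672.64
Round up: n = 673.

673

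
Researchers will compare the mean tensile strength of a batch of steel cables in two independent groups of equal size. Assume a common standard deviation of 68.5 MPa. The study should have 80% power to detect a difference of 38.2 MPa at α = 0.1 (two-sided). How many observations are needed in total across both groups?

80 total

For two equal groups, n per group = 2·((z_{α/2} + z_β)·σ/δ)².
z_{α/2} = 1.645; z_β = 0.842 (power 80%).
n = 2 × (2.487 × 68.5 / 38.2)² = 2 × 19.89 = 39.78
Round up: n = 40 per group.
Total across both groups: 2 × 40 = 80.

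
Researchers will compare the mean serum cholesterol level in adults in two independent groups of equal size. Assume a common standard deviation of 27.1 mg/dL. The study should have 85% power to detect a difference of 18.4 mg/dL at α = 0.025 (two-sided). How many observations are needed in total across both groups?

94 total

For two equal groups, n per group = 2·((z_{α/2} + z_β)·σ/δ)².
z_{α/2} = 2.241; z_β = 1.036 (power 85%).
n = 2 × (3.277 × 27.1 / 18.4)² = 2 × 23.29 = 46.58
Round up: n = 47 per group.
Total across both groups: 2 × 47 = 94.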